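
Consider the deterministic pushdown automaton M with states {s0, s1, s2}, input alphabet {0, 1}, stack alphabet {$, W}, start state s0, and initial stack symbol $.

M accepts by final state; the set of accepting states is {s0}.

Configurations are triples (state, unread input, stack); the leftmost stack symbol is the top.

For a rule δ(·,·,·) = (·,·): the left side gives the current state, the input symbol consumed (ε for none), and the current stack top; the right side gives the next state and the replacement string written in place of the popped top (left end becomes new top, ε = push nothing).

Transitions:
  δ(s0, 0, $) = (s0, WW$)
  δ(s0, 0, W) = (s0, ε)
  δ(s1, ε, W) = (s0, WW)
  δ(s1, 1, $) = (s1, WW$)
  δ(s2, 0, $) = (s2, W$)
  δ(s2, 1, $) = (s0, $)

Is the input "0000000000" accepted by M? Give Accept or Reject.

(s0, 0000000000, $)
  read 0, top $: go to s0, push WW$ → (s0, 000000000, WW$)
  read 0, top W: go to s0, push ε → (s0, 00000000, W$)
  read 0, top W: go to s0, push ε → (s0, 0000000, $)
  read 0, top $: go to s0, push WW$ → (s0, 000000, WW$)
  read 0, top W: go to s0, push ε → (s0, 00000, W$)
  read 0, top W: go to s0, push ε → (s0, 0000, $)
  read 0, top $: go to s0, push WW$ → (s0, 000, WW$)
  read 0, top W: go to s0, push ε → (s0, 00, W$)
  read 0, top W: go to s0, push ε → (s0, 0, $)
  read 0, top $: go to s0, push WW$ → (s0, ε, WW$)
All input consumed; state s0 ∈ F.

Accept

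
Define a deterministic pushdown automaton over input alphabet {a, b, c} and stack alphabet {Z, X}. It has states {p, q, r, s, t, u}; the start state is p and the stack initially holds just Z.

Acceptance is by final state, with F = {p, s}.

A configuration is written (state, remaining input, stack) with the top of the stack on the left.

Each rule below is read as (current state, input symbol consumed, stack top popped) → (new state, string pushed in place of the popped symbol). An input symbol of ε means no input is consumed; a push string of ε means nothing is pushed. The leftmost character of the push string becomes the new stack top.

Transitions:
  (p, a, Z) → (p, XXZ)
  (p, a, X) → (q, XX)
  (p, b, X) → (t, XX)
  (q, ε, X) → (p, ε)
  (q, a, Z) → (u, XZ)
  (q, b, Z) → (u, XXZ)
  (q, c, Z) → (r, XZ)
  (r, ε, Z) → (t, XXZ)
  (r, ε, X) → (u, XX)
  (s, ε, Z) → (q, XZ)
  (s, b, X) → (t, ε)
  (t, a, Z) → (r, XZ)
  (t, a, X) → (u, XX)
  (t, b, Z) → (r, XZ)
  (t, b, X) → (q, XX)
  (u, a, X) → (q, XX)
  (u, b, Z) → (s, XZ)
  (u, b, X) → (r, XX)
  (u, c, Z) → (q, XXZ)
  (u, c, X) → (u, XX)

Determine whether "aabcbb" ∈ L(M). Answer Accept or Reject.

Reject

(p, aabcbb, Z) ⊢ (p, abcbb, XXZ) ⊢ (q, bcbb, XXXZ) ⊢ (p, bcbb, XXZ) ⊢ (t, cbb, XXXZ)
No transition applies at (t, cbb, XXXZ); input not fully consumed.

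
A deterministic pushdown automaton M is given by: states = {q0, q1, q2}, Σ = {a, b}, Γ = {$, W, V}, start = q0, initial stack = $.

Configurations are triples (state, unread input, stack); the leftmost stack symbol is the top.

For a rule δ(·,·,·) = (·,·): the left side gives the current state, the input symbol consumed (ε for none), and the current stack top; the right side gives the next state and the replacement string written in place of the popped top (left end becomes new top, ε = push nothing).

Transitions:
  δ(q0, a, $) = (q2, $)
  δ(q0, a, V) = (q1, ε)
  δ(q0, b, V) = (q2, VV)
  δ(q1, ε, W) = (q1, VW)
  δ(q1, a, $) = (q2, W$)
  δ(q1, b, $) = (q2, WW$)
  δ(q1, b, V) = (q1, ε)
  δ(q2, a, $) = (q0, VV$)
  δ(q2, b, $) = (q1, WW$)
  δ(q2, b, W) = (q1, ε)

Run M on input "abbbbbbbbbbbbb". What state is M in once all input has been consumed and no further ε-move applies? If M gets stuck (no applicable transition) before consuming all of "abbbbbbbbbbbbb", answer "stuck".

(q0, abbbbbbbbbbbbb, $)
  read a, top $: go to q2, push $ → (q2, bbbbbbbbbbbbb, $)
  read b, top $: go to q1, push WW$ → (q1, bbbbbbbbbbbb, WW$)
  ε-move, top W: go to q1, push VW → (q1, bbbbbbbbbbbb, VWW$)
  read b, top V: go to q1, push ε → (q1, bbbbbbbbbbb, WW$)
  ε-move, top W: go to q1, push VW → (q1, bbbbbbbbbbb, VWW$)
  read b, top V: go to q1, push ε → (q1, bbbbbbbbbb, WW$)
  ε-move, top W: go to q1, push VW → (q1, bbbbbbbbbb, VWW$)
  read b, top V: go to q1, push ε → (q1, bbbbbbbbb, WW$)
  ε-move, top W: go to q1, push VW → (q1, bbbbbbbbb, VWW$)
  read b, top V: go to q1, push ε → (q1, bbbbbbbb, WW$)
  ε-move, top W: go to q1, push VW → (q1, bbbbbbbb, VWW$)
  read b, top V: go to q1, push ε → (q1, bbbbbbb, WW$)
  ε-move, top W: go to q1, push VW → (q1, bbbbbbb, VWW$)
  read b, top V: go to q1, push ε → (q1, bbbbbb, WW$)
  ε-move, top W: go to q1, push VW → (q1, bbbbbb, VWW$)
  read b, top V: go to q1, push ε → (q1, bbbbb, WW$)
  ε-move, top W: go to q1, push VW → (q1, bbbbb, VWW$)
  read b, top V: go to q1, push ε → (q1, bbbb, WW$)
  ε-move, top W: go to q1, push VW → (q1, bbbb, VWW$)
  read b, top V: go to q1, push ε → (q1, bbb, WW$)
  ε-move, top W: go to q1, push VW → (q1, bbb, VWW$)
  read b, top V: go to q1, push ε → (q1, bb, WW$)
  ε-move, top W: go to q1, push VW → (q1, bb, VWW$)
  read b, top V: go to q1, push ε → (q1, b, WW$)
  ε-move, top W: go to q1, push VW → (q1, b, VWW$)
  read b, top V: go to q1, push ε → (q1, ε, WW$)
  ε-move, top W: go to q1, push VW → (q1, ε, VWW$)
All input consumed; M is in state q1.

q1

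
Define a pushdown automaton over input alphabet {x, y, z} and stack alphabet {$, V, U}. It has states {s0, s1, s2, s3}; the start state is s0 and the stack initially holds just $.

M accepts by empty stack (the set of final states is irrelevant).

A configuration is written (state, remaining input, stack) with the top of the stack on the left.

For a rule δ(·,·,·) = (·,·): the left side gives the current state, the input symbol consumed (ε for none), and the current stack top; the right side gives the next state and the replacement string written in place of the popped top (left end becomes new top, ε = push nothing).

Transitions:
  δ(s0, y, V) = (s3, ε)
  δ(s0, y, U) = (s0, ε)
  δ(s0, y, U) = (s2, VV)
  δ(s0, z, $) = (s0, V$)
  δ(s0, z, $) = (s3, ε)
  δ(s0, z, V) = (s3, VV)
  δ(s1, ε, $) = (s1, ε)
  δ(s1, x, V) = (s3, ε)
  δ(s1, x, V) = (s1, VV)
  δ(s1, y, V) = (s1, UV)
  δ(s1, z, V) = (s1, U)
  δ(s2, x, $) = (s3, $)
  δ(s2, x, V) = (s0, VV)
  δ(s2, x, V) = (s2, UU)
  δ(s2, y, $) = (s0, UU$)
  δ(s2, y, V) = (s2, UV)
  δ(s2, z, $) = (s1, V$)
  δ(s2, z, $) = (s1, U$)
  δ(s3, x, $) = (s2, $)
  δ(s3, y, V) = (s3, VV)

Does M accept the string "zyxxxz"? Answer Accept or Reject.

No computation consumes all input and empties the stack.

Reject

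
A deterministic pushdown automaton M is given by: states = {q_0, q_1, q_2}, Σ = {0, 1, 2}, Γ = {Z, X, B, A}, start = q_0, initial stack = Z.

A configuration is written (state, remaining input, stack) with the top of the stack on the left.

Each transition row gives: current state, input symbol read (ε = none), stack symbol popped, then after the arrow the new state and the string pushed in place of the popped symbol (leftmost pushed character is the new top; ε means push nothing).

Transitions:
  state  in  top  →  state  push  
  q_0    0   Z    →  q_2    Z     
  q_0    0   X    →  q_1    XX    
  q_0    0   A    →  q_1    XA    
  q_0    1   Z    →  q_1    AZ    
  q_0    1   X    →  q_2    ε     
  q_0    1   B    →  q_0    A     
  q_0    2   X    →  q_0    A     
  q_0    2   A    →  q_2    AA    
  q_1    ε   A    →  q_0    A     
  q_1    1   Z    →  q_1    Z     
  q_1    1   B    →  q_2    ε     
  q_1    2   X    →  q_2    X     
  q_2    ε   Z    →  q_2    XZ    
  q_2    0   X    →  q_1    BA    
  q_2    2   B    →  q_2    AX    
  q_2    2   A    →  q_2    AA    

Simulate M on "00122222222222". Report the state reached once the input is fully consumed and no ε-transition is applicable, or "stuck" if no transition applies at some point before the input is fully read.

q_2

(q_0, 00122222222222, Z)
  read 0, top Z: go to q_2, push Z → (q_2, 0122222222222, Z)
  ε-move, top Z: go to q_2, push XZ → (q_2, 0122222222222, XZ)
  read 0, top X: go to q_1, push BA → (q_1, 122222222222, BAZ)
  read 1, top B: go to q_2, push ε → (q_2, 22222222222, AZ)
  read 2, top A: go to q_2, push AA → (q_2, 2222222222, AAZ)
  read 2, top A: go to q_2, push AA → (q_2, 222222222, AAAZ)
  read 2, top A: go to q_2, push AA → (q_2, 22222222, AAAAZ)
  read 2, top A: go to q_2, push AA → (q_2, 2222222, AAAAAZ)
  read 2, top A: go to q_2, push AA → (q_2, 222222, AAAAAAZ)
  read 2, top A: go to q_2, push AA → (q_2, 22222, AAAAAAAZ)
  read 2, top A: go to q_2, push AA → (q_2, 2222, AAAAAAAAZ)
  read 2, top A: go to q_2, push AA → (q_2, 222, AAAAAAAAAZ)
  read 2, top A: go to q_2, push AA → (q_2, 22, AAAAAAAAAAZ)
  read 2, top A: go to q_2, push AA → (q_2, 2, AAAAAAAAAAAZ)
  read 2, top A: go to q_2, push AA → (q_2, ε, AAAAAAAAAAAAZ)
All input consumed; M is in state q_2.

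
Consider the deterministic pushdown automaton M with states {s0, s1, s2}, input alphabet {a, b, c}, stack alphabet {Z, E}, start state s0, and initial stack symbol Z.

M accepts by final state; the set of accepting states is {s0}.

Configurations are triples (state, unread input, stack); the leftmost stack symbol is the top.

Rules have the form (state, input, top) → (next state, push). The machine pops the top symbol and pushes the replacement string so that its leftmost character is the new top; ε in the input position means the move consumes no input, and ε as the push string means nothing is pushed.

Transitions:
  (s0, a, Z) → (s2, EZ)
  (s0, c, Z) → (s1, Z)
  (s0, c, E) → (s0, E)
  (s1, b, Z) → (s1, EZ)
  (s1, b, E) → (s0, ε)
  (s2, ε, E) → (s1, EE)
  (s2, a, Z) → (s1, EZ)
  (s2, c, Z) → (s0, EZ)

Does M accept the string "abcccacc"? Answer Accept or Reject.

(s0, abcccacc, Z)
  read a, top Z: go to s2, push EZ → (s2, bcccacc, EZ)
  ε-move, top E: go to s1, push EE → (s1, bcccacc, EEZ)
  read b, top E: go to s0, push ε → (s0, cccacc, EZ)
  read c, top E: go to s0, push E → (s0, ccacc, EZ)
  read c, top E: go to s0, push E → (s0, cacc, EZ)
  read c, top E: go to s0, push E → (s0, acc, EZ)
No transition applies at (s0, acc, EZ); input not fully consumed.

Reject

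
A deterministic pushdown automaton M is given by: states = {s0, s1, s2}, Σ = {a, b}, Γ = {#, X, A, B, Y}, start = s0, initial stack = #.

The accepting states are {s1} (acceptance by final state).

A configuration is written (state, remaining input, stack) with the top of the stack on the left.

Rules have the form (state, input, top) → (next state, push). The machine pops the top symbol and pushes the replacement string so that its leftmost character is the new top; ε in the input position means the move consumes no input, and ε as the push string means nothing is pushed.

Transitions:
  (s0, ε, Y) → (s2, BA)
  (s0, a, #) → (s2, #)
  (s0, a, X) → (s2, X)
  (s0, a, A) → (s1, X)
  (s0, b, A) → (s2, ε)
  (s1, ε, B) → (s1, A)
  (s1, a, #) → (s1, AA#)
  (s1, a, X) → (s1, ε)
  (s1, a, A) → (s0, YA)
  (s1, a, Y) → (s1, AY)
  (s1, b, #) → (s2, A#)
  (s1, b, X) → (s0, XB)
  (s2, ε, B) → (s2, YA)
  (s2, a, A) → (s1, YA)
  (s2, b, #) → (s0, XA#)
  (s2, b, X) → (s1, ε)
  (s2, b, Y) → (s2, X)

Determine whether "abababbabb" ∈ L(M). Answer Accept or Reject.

(s0, abababbabb, #)
  read a, top #: go to s2, push # → (s2, bababbabb, #)
  read b, top #: go to s0, push XA# → (s0, ababbabb, XA#)
  read a, top X: go to s2, push X → (s2, babbabb, XA#)
  read b, top X: go to s1, push ε → (s1, abbabb, A#)
  read a, top A: go to s0, push YA → (s0, bbabb, YA#)
  ε-move, top Y: go to s2, push BA → (s2, bbabb, BAA#)
  ε-move, top B: go to s2, push YA → (s2, bbabb, YAAA#)
  read b, top Y: go to s2, push X → (s2, babb, XAAA#)
  read b, top X: go to s1, push ε → (s1, abb, AAA#)
  read a, top A: go to s0, push YA → (s0, bb, YAAA#)
  ε-move, top Y: go to s2, push BA → (s2, bb, BAAAA#)
  ε-move, top B: go to s2, push YA → (s2, bb, YAAAAA#)
  read b, top Y: go to s2, push X → (s2, b, XAAAAA#)
  read b, top X: go to s1, push ε → (s1, ε, AAAAA#)
All input consumed; state s1 ∈ F.

Accept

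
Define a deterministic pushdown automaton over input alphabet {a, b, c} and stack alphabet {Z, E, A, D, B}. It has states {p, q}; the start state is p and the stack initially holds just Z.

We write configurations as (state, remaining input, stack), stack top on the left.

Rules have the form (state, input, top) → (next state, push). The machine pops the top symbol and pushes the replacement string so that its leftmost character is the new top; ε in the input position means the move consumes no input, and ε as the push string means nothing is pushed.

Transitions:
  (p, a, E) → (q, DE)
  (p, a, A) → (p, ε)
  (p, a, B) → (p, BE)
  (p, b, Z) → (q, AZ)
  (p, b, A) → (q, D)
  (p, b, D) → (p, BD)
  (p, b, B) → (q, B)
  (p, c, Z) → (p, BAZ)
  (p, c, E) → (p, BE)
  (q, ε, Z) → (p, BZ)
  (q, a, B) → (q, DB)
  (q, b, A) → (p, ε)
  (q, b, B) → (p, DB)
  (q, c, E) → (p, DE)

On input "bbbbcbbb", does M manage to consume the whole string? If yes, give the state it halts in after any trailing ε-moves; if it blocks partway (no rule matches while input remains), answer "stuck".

(p, bbbbcbbb, Z)
  read b, top Z: go to q, push AZ → (q, bbbcbbb, AZ)
  read b, top A: go to p, push ε → (p, bbcbbb, Z)
  read b, top Z: go to q, push AZ → (q, bcbbb, AZ)
  read b, top A: go to p, push ε → (p, cbbb, Z)
  read c, top Z: go to p, push BAZ → (p, bbb, BAZ)
  read b, top B: go to q, push B → (q, bb, BAZ)
  read b, top B: go to p, push DB → (p, b, DBAZ)
  read b, top D: go to p, push BD → (p, ε, BDBAZ)
All input consumed; M is in state p.

p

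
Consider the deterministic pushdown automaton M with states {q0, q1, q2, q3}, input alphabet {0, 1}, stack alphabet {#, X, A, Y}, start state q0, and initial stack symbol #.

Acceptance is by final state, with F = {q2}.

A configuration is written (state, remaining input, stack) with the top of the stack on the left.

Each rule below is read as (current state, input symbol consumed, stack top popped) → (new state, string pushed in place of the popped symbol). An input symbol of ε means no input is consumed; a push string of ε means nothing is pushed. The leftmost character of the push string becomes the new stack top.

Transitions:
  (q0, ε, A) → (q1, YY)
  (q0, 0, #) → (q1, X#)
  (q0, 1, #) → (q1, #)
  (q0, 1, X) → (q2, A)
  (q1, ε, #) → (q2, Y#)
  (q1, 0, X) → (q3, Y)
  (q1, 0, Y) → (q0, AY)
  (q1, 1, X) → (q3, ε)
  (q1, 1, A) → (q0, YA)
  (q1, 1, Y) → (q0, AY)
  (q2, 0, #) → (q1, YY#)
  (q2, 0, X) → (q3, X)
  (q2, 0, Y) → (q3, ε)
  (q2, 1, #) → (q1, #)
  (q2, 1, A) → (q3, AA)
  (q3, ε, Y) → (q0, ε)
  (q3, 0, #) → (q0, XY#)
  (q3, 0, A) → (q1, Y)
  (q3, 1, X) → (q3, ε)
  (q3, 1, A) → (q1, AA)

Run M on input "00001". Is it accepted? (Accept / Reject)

Accept

(q0, 00001, #) ⊢ (q1, 0001, X#) ⊢ (q3, 001, Y#) ⊢ (q0, 001, #) ⊢ (q1, 01, X#) ⊢ (q3, 1, Y#) ⊢ (q0, 1, #) ⊢ (q1, ε, #) ⊢ (q2, ε, Y#)
All input consumed; state q2 ∈ F.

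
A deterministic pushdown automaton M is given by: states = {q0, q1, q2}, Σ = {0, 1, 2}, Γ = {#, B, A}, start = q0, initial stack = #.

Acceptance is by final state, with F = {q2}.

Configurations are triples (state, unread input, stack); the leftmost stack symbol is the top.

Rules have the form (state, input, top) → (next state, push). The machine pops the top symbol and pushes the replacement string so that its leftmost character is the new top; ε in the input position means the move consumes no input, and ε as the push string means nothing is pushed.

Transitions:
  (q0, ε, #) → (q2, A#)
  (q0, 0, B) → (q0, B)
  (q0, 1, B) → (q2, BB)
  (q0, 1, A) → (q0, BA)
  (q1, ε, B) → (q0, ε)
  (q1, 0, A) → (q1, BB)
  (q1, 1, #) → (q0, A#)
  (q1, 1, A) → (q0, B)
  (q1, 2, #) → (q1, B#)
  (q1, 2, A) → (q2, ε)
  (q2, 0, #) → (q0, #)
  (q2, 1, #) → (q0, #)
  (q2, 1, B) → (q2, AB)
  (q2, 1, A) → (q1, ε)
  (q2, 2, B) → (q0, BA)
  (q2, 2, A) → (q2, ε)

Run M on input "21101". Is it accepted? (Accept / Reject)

(q0, 21101, #)
  ε-move, top #: go to q2, push A# → (q2, 21101, A#)
  read 2, top A: go to q2, push ε → (q2, 1101, #)
  read 1, top #: go to q0, push # → (q0, 101, #)
  ε-move, top #: go to q2, push A# → (q2, 101, A#)
  read 1, top A: go to q1, push ε → (q1, 01, #)
No transition applies at (q1, 01, #); input not fully consumed.

Reject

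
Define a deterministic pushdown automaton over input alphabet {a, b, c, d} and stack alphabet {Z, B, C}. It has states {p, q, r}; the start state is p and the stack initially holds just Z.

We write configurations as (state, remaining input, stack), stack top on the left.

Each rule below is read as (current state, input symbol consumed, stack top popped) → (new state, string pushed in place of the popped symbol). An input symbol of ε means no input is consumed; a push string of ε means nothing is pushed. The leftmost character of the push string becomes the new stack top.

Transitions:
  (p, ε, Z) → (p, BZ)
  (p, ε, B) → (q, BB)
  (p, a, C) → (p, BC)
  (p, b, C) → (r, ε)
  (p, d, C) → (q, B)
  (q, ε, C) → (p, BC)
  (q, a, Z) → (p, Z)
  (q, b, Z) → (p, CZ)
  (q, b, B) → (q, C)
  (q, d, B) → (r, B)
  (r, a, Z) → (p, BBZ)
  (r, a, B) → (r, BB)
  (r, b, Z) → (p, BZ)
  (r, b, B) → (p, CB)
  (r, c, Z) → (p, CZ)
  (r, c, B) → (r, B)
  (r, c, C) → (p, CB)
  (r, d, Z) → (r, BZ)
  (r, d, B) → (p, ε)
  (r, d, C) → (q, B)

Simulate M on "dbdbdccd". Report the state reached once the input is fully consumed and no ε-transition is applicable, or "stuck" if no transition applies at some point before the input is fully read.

q

(p, dbdbdccd, Z) ⊢ (p, dbdbdccd, BZ) ⊢ (q, dbdbdccd, BBZ) ⊢ (r, bdbdccd, BBZ) ⊢ (p, dbdccd, CBBZ) ⊢ (q, bdccd, BBBZ) ⊢ (q, dccd, CBBZ) ⊢ (p, dccd, BCBBZ) ⊢ (q, dccd, BBCBBZ) ⊢ (r, ccd, BBCBBZ) ⊢ (r, cd, BBCBBZ) ⊢ (r, d, BBCBBZ) ⊢ (p, ε, BCBBZ) ⊢ (q, ε, BBCBBZ)
All input consumed; M is in state q.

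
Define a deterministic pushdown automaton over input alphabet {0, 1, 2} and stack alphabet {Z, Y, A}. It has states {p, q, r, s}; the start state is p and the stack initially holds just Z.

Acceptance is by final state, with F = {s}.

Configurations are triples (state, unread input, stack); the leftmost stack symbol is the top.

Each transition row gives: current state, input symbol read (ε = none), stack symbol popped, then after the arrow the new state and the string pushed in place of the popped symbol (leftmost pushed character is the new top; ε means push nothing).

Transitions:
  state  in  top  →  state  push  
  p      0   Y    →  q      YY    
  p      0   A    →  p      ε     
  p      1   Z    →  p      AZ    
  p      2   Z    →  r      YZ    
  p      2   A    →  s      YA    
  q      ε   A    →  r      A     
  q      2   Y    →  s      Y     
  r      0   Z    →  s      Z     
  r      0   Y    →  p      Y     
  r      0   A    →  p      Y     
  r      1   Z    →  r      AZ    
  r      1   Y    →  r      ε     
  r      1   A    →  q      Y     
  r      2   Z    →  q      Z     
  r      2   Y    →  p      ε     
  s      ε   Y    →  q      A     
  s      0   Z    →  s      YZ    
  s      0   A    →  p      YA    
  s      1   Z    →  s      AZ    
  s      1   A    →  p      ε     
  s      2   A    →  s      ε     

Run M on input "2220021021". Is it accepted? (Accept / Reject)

(p, 2220021021, Z)
  read 2, top Z: go to r, push YZ → (r, 220021021, YZ)
  read 2, top Y: go to p, push ε → (p, 20021021, Z)
  read 2, top Z: go to r, push YZ → (r, 0021021, YZ)
  read 0, top Y: go to p, push Y → (p, 021021, YZ)
  read 0, top Y: go to q, push YY → (q, 21021, YYZ)
  read 2, top Y: go to s, push Y → (s, 1021, YYZ)
  ε-move, top Y: go to q, push A → (q, 1021, AYZ)
  ε-move, top A: go to r, push A → (r, 1021, AYZ)
  read 1, top A: go to q, push Y → (q, 021, YYZ)
No transition applies at (q, 021, YYZ); input not fully consumed.

Reject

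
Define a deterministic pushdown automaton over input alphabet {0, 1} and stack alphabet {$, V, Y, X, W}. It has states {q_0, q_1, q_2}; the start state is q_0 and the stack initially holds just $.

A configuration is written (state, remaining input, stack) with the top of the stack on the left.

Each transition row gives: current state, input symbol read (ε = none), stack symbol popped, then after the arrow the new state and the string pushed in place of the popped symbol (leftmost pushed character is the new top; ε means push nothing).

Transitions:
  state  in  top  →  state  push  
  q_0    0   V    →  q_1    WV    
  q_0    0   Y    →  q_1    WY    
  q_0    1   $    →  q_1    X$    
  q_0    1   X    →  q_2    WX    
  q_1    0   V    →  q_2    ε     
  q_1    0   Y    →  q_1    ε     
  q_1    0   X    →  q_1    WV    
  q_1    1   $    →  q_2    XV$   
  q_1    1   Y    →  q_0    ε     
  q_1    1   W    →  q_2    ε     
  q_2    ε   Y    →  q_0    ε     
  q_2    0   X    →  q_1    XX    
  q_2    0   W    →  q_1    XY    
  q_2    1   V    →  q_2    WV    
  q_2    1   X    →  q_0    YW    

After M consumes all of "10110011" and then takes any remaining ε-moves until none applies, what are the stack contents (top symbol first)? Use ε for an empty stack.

(q_0, 10110011, $) ⊢ (q_1, 0110011, X$) ⊢ (q_1, 110011, WV$) ⊢ (q_2, 10011, V$) ⊢ (q_2, 0011, WV$) ⊢ (q_1, 011, XYV$) ⊢ (q_1, 11, WVYV$) ⊢ (q_2, 1, VYV$) ⊢ (q_2, ε, WVYV$)
All input consumed in state q_2 with stack WVYV$.

WVYV$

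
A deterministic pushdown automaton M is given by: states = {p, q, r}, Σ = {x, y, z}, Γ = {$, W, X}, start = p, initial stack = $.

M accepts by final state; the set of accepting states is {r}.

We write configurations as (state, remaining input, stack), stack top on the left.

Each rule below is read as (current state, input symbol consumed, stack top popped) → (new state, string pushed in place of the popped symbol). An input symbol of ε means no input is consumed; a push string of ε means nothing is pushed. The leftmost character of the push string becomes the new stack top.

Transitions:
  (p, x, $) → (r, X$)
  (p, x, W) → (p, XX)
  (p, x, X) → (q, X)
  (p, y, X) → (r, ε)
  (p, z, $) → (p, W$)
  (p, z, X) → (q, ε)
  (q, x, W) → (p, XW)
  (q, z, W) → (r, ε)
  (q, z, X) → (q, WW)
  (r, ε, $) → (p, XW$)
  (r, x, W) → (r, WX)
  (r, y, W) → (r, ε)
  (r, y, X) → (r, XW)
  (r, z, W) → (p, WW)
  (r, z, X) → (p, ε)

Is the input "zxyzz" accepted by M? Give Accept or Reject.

(p, zxyzz, $)
  read z, top $: go to p, push W$ → (p, xyzz, W$)
  read x, top W: go to p, push XX → (p, yzz, XX$)
  read y, top X: go to r, push ε → (r, zz, X$)
  read z, top X: go to p, push ε → (p, z, $)
  read z, top $: go to p, push W$ → (p, ε, W$)
All input consumed; state p ∉ F and no further ε-move applies.

Reject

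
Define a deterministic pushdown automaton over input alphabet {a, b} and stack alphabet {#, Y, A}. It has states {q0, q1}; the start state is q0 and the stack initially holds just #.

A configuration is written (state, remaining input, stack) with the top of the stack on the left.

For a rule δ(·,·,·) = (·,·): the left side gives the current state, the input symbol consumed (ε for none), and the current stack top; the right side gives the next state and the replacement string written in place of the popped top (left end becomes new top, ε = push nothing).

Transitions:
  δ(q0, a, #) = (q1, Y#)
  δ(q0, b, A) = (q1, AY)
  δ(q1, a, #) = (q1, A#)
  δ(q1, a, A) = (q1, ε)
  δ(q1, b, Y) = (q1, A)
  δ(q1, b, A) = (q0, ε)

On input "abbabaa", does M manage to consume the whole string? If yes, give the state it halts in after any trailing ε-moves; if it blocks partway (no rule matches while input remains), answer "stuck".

(q0, abbabaa, #) ⊢ (q1, bbabaa, Y#) ⊢ (q1, babaa, A#) ⊢ (q0, abaa, #) ⊢ (q1, baa, Y#) ⊢ (q1, aa, A#) ⊢ (q1, a, #) ⊢ (q1, ε, A#)
All input consumed; M is in state q1.

q1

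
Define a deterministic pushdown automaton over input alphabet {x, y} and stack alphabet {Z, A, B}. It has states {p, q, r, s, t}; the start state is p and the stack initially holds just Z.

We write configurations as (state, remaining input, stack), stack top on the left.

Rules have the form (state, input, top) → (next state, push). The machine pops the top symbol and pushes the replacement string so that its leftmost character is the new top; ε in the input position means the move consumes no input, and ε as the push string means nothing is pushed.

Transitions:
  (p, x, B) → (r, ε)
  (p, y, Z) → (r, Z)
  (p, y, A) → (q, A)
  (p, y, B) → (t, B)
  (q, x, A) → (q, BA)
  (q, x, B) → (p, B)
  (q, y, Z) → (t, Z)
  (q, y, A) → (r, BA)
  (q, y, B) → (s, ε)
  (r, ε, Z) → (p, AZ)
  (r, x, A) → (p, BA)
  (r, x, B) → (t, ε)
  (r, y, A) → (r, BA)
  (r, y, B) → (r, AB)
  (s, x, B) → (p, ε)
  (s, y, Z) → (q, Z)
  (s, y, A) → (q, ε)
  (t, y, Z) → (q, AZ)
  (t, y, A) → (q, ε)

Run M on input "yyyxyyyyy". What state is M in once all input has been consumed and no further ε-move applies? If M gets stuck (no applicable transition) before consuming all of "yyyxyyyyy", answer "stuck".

r

(p, yyyxyyyyy, Z) ⊢ (r, yyxyyyyy, Z) ⊢ (p, yyxyyyyy, AZ) ⊢ (q, yxyyyyy, AZ) ⊢ (r, xyyyyy, BAZ) ⊢ (t, yyyyy, AZ) ⊢ (q, yyyy, Z) ⊢ (t, yyy, Z) ⊢ (q, yy, AZ) ⊢ (r, y, BAZ) ⊢ (r, ε, ABAZ)
All input consumed; M is in state r.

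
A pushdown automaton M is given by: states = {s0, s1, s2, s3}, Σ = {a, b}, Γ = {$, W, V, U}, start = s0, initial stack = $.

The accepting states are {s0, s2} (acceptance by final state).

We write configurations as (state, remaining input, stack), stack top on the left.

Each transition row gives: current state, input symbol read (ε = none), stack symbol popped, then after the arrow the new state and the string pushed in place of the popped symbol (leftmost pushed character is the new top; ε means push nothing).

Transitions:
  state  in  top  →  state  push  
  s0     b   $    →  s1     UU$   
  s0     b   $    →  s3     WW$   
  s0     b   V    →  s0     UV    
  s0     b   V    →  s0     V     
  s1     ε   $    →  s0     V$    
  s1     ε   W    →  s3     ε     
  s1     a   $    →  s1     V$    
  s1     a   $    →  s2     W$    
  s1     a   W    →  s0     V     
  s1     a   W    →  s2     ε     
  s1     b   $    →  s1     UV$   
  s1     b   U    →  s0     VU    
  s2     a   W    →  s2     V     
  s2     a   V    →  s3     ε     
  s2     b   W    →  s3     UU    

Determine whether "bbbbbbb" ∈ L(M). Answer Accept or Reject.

Accept

One accepting computation: (s0, bbbbbbb, $) ⊢ (s1, bbbbbb, UU$) ⊢ (s0, bbbbb, VUU$) ⊢ (s0, bbbb, VUU$) ⊢ (s0, bbb, VUU$) ⊢ (s0, bb, VUU$) ⊢ (s0, b, VUU$) ⊢ (s0, ε, UVUU$)
All input consumed and state s0 ∈ F.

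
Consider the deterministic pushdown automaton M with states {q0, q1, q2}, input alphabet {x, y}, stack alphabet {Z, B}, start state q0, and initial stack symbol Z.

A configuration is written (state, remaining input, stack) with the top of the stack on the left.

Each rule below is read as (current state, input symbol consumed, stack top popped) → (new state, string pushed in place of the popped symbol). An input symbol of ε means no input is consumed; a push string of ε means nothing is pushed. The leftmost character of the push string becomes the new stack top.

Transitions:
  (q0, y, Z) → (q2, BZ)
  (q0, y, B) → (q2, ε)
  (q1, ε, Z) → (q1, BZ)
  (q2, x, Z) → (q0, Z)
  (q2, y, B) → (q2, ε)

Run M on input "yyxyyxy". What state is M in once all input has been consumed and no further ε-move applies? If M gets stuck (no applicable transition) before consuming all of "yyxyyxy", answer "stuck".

(q0, yyxyyxy, Z) ⊢ (q2, yxyyxy, BZ) ⊢ (q2, xyyxy, Z) ⊢ (q0, yyxy, Z) ⊢ (q2, yxy, BZ) ⊢ (q2, xy, Z) ⊢ (q0, y, Z) ⊢ (q2, ε, BZ)
All input consumed; M is in state q2.

q2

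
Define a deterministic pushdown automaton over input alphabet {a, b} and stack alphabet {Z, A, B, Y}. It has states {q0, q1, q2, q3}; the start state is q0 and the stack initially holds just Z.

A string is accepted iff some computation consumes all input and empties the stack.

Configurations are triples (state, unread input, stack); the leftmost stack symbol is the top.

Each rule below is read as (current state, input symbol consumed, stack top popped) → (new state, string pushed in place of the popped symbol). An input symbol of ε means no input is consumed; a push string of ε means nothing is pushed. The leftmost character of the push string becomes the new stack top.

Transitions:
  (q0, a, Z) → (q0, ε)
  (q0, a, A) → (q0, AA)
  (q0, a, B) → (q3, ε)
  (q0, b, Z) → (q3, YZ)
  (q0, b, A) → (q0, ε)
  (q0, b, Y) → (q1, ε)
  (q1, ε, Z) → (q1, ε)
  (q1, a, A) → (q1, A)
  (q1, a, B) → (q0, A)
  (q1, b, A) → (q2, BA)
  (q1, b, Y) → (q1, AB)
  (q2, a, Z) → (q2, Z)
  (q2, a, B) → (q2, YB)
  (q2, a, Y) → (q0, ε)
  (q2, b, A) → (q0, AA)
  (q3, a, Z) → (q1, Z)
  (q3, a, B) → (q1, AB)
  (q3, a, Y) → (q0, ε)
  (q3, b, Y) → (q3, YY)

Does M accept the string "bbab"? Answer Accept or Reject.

(q0, bbab, Z) ⊢ (q3, bab, YZ) ⊢ (q3, ab, YYZ) ⊢ (q0, b, YZ) ⊢ (q1, ε, Z) ⊢ (q1, ε, ε)
All input consumed and the stack is empty.

Accept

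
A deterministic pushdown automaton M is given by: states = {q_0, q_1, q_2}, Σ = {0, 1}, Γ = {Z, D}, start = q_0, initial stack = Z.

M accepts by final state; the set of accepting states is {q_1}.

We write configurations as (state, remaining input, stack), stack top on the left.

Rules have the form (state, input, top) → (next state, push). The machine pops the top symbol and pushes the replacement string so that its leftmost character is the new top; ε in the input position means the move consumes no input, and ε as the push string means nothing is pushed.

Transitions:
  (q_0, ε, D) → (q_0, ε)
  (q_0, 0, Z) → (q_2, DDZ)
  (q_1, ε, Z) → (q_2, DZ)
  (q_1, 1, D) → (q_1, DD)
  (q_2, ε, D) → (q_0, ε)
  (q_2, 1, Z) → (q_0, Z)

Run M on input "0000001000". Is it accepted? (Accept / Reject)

Reject

(q_0, 0000001000, Z)
  read 0, top Z: go to q_2, push DDZ → (q_2, 000001000, DDZ)
  ε-move, top D: go to q_0, push ε → (q_0, 000001000, DZ)
  ε-move, top D: go to q_0, push ε → (q_0, 000001000, Z)
  read 0, top Z: go to q_2, push DDZ → (q_2, 00001000, DDZ)
  ε-move, top D: go to q_0, push ε → (q_0, 00001000, DZ)
  ε-move, top D: go to q_0, push ε → (q_0, 00001000, Z)
  read 0, top Z: go to q_2, push DDZ → (q_2, 0001000, DDZ)
  ε-move, top D: go to q_0, push ε → (q_0, 0001000, DZ)
  ε-move, top D: go to q_0, push ε → (q_0, 0001000, Z)
  read 0, top Z: go to q_2, push DDZ → (q_2, 001000, DDZ)
  ε-move, top D: go to q_0, push ε → (q_0, 001000, DZ)
  ε-move, top D: go to q_0, push ε → (q_0, 001000, Z)
  read 0, top Z: go to q_2, push DDZ → (q_2, 01000, DDZ)
  ε-move, top D: go to q_0, push ε → (q_0, 01000, DZ)
  ε-move, top D: go to q_0, push ε → (q_0, 01000, Z)
  read 0, top Z: go to q_2, push DDZ → (q_2, 1000, DDZ)
  ε-move, top D: go to q_0, push ε → (q_0, 1000, DZ)
  ε-move, top D: go to q_0, push ε → (q_0, 1000, Z)
No transition applies at (q_0, 1000, Z); input not fully consumed.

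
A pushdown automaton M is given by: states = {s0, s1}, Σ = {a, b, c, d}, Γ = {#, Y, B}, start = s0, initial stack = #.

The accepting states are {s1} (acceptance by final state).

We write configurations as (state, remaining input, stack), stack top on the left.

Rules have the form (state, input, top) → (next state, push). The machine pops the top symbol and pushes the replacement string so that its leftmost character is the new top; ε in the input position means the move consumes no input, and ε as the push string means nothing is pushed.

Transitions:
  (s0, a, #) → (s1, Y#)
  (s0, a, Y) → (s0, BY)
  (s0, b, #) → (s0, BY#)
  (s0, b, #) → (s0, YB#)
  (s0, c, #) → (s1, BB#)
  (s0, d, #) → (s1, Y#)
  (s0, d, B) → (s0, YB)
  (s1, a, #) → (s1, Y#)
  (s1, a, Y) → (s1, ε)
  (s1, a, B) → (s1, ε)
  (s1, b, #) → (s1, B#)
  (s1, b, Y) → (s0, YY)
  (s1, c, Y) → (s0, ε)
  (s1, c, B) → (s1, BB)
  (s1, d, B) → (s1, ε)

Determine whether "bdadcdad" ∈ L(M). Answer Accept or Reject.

No computation consumes all input and reaches a final state.

Reject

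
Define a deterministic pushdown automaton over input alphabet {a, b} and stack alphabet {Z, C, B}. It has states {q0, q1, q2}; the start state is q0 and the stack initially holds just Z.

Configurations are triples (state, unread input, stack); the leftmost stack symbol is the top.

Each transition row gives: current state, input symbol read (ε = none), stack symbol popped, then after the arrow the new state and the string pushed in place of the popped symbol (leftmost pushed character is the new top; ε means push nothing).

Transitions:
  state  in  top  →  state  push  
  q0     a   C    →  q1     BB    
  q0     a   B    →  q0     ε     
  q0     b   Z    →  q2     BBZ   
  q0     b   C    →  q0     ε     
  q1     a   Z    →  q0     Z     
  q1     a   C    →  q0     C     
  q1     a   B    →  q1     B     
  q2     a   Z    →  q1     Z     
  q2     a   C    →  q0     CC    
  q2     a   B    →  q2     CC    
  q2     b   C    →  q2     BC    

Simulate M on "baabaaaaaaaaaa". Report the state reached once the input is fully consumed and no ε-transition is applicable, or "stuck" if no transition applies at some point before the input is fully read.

(q0, baabaaaaaaaaaa, Z)
  read b, top Z: go to q2, push BBZ → (q2, aabaaaaaaaaaa, BBZ)
  read a, top B: go to q2, push CC → (q2, abaaaaaaaaaa, CCBZ)
  read a, top C: go to q0, push CC → (q0, baaaaaaaaaa, CCCBZ)
  read b, top C: go to q0, push ε → (q0, aaaaaaaaaa, CCBZ)
  read a, top C: go to q1, push BB → (q1, aaaaaaaaa, BBCBZ)
  read a, top B: go to q1, push B → (q1, aaaaaaaa, BBCBZ)
  read a, top B: go to q1, push B → (q1, aaaaaaa, BBCBZ)
  read a, top B: go to q1, push B → (q1, aaaaaa, BBCBZ)
  read a, top B: go to q1, push B → (q1, aaaaa, BBCBZ)
  read a, top B: go to q1, push B → (q1, aaaa, BBCBZ)
  read a, top B: go to q1, push B → (q1, aaa, BBCBZ)
  read a, top B: go to q1, push B → (q1, aa, BBCBZ)
  read a, top B: go to q1, push B → (q1, a, BBCBZ)
  read a, top B: go to q1, push B → (q1, ε, BBCBZ)
All input consumed; M is in state q1.

q1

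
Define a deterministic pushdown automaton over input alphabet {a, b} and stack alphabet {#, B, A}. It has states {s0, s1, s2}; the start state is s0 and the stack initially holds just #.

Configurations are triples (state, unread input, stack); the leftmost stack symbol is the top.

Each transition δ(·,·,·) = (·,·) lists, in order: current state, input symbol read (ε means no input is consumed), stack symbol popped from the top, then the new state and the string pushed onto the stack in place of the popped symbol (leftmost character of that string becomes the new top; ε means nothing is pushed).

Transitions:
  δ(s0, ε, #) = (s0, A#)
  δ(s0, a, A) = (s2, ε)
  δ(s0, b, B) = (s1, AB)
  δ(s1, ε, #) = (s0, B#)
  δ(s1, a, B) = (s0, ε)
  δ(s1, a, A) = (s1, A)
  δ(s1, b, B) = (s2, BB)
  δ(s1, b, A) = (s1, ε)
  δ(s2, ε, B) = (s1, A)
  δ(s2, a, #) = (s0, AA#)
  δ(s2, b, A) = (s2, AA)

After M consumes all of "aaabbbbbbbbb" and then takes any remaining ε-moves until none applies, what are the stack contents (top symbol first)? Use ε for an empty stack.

(s0, aaabbbbbbbbb, #) ⊢ (s0, aaabbbbbbbbb, A#) ⊢ (s2, aabbbbbbbbb, #) ⊢ (s0, abbbbbbbbb, AA#) ⊢ (s2, bbbbbbbbb, A#) ⊢ (s2, bbbbbbbb, AA#) ⊢ (s2, bbbbbbb, AAA#) ⊢ (s2, bbbbbb, AAAA#) ⊢ (s2, bbbbb, AAAAA#) ⊢ (s2, bbbb, AAAAAA#) ⊢ (s2, bbb, AAAAAAA#) ⊢ (s2, bb, AAAAAAAA#) ⊢ (s2, b, AAAAAAAAA#) ⊢ (s2, ε, AAAAAAAAAA#)
All input consumed in state s2 with stack AAAAAAAAAA#.

AAAAAAAAAA#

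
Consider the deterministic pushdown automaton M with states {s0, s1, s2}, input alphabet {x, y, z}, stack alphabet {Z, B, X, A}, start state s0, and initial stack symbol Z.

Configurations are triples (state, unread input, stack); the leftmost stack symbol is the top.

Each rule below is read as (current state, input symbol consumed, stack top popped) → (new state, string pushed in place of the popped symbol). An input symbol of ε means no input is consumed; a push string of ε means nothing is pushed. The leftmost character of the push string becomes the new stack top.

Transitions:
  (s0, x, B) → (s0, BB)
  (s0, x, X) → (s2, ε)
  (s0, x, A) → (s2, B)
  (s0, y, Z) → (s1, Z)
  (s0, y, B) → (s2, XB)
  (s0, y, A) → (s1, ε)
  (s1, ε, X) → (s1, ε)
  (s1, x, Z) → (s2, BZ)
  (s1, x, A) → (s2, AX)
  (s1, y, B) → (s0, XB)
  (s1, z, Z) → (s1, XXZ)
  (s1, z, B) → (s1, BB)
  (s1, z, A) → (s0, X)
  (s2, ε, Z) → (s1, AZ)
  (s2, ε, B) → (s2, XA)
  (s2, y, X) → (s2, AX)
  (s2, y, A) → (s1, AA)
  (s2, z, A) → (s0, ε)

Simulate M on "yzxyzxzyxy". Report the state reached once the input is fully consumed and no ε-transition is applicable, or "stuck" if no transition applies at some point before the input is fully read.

(s0, yzxyzxzyxy, Z)
  read y, top Z: go to s1, push Z → (s1, zxyzxzyxy, Z)
  read z, top Z: go to s1, push XXZ → (s1, xyzxzyxy, XXZ)
  ε-move, top X: go to s1, push ε → (s1, xyzxzyxy, XZ)
  ε-move, top X: go to s1, push ε → (s1, xyzxzyxy, Z)
  read x, top Z: go to s2, push BZ → (s2, yzxzyxy, BZ)
  ε-move, top B: go to s2, push XA → (s2, yzxzyxy, XAZ)
  read y, top X: go to s2, push AX → (s2, zxzyxy, AXAZ)
  read z, top A: go to s0, push ε → (s0, xzyxy, XAZ)
  read x, top X: go to s2, push ε → (s2, zyxy, AZ)
  read z, top A: go to s0, push ε → (s0, yxy, Z)
  read y, top Z: go to s1, push Z → (s1, xy, Z)
  read x, top Z: go to s2, push BZ → (s2, y, BZ)
  ε-move, top B: go to s2, push XA → (s2, y, XAZ)
  read y, top X: go to s2, push AX → (s2, ε, AXAZ)
All input consumed; M is in state s2.

s2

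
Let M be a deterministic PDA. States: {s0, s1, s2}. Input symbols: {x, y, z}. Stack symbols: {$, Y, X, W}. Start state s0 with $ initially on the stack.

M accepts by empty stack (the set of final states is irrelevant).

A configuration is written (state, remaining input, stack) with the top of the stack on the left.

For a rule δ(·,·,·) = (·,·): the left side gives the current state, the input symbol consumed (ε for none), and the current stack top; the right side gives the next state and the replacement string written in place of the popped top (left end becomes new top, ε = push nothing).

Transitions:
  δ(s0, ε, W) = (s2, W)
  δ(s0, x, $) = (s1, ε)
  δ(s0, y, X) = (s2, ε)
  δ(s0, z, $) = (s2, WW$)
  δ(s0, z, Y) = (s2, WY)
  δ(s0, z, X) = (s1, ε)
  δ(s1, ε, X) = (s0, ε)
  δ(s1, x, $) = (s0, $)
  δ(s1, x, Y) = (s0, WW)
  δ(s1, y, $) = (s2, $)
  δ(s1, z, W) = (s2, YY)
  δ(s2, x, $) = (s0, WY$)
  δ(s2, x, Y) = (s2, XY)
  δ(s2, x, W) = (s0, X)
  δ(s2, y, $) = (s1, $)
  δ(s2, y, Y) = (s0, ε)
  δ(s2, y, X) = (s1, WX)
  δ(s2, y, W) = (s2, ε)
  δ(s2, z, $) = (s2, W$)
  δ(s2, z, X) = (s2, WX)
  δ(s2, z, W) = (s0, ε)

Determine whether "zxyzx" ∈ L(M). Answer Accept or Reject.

Accept

(s0, zxyzx, $)
  read z, top $: go to s2, push WW$ → (s2, xyzx, WW$)
  read x, top W: go to s0, push X → (s0, yzx, XW$)
  read y, top X: go to s2, push ε → (s2, zx, W$)
  read z, top W: go to s0, push ε → (s0, x, $)
  read x, top $: go to s1, push ε → (s1, ε, ε)
All input consumed and the stack is empty.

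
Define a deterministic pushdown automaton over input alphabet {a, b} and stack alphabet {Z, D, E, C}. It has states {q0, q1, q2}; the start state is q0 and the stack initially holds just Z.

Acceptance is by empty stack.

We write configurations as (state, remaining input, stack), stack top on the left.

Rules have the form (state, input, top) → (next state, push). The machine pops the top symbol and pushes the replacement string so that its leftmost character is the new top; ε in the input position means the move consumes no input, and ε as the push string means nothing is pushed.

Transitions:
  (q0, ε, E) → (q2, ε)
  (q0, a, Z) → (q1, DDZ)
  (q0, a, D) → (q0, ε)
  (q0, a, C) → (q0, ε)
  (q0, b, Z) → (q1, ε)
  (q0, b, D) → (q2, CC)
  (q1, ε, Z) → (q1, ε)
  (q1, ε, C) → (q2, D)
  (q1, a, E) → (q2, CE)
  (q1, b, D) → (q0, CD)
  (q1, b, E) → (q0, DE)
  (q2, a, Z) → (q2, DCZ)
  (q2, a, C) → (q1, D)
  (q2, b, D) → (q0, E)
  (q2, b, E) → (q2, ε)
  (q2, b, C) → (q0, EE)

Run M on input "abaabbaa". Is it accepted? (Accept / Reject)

Reject

(q0, abaabbaa, Z) ⊢ (q1, baabbaa, DDZ) ⊢ (q0, aabbaa, CDDZ) ⊢ (q0, abbaa, DDZ) ⊢ (q0, bbaa, DZ) ⊢ (q2, baa, CCZ) ⊢ (q0, aa, EECZ) ⊢ (q2, aa, ECZ)
No transition applies at (q2, aa, ECZ); input not fully consumed.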